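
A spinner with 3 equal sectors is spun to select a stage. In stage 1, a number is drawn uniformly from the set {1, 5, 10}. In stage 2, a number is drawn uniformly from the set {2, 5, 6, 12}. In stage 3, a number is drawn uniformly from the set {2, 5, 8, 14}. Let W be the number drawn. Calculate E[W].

E[W | stage 1] = (1+5+10)/3 = 16/3.
E[W | stage 2] = (2+5+6+12)/4 = 25/4.
E[W | stage 3] = (2+5+8+14)/4 = 29/4.
By the law of total expectation,
E[W] = (1/3)·(16/3) + (1/3)·(25/4) + (1/3)·(29/4) = 113/18.

113/18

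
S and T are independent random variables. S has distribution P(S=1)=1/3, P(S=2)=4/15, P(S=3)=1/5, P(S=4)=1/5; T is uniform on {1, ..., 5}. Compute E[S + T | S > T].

93/19

P(S > T) = 19/75.
Summing (S+T)·P(x,y) over outcomes with S > T gives 31/25.
E[S + T | S > T] = (31/25) / (19/75) = 93/19.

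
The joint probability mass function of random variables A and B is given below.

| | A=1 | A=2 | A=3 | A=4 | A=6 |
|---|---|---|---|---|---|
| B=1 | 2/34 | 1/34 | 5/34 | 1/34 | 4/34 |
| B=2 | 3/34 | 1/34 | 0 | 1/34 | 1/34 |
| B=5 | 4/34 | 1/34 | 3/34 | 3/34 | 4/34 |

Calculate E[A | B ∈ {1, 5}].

P(B ∈ {1, 5}) = 14/17.
Summing A·P(A=x,B=y) over the conditioning event gives 49/17.
E[A | B ∈ {1, 5}] = (49/17) / (14/17) = 7/2.

7/2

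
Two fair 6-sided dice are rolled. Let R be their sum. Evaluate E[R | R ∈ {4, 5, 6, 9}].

49/8

P(R ∈ {4, 5, 6, 9}) = 4/9.
Σ over the event: 4·1/12 + 5·1/9 + 6·5/36 + 9·1/9 = 49/18.
E[R | R ∈ {4, 5, 6, 9}] = (49/18) / (4/9) = 49/8.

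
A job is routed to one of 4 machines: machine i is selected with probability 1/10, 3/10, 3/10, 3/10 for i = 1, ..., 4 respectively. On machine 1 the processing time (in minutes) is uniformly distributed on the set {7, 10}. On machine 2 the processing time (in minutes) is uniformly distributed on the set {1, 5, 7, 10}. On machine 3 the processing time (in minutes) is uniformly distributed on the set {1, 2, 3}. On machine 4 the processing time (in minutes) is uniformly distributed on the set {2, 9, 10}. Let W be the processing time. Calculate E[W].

E[W | machine 1] = (7+10)/2 = 17/2.
E[W | machine 2] = (1+5+7+10)/4 = 23/4.
E[W | machine 3] = (1+2+3)/3 = 2.
E[W | machine 4] = (2+9+10)/3 = 7.
E[W] = (1/10)·(17/2) + (3/10)·(23/4) + (3/10)·(2) + (3/10)·(7) = 211/40.

211/40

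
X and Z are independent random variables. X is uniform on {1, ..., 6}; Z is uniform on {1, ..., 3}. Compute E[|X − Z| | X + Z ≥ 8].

3

Outcomes with X + Z ≥ 8: (5,3), (6,2), (6,3), each with probability 1/18.
E[|X − Z| | X + Z ≥ 8] = (2 + 4 + 3) / 3 = 3.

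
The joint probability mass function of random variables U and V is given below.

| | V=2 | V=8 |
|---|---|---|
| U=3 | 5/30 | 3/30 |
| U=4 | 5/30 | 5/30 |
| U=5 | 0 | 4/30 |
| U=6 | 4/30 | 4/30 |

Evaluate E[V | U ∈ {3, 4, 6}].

62/13

P(U ∈ {3, 4, 6}) = 13/15.
Σ V·P over the event = 2·(5/30) + 8·(3/30) + 2·(5/30) + 8·(5/30) + 2·(4/30) + 8·(4/30) = 62/15.
E[V | U ∈ {3, 4, 6}] = (62/15) / (13/15) = 62/13.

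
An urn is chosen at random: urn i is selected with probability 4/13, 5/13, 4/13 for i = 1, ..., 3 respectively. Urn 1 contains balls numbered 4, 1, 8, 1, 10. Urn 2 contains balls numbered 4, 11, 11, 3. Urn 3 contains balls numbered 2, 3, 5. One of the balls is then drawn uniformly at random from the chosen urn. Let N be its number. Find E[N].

E[N | urn 1] = (4+1+8+1+10)/5 = 24/5.
E[N | urn 2] = (4+11+11+3)/4 = 29/4.
E[N | urn 3] = (2+3+5)/3 = 10/3.
By the law of total expectation,
E[N] = (4/13)·(24/5) + (5/13)·(29/4) + (4/13)·(10/3) = 4127/780.

4127/780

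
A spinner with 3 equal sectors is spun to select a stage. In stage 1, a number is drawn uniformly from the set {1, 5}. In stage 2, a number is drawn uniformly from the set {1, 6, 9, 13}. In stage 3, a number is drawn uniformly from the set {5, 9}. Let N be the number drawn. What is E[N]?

E[N | stage 1] = (1+5)/2 = 3.
E[N | stage 2] = (1+6+9+13)/4 = 29/4.
E[N | stage 3] = (5+9)/2 = 7.
By the law of total expectation,
E[N] = (1/3)·(3) + (1/3)·(29/4) + (1/3)·(7) = 23/4.

23/4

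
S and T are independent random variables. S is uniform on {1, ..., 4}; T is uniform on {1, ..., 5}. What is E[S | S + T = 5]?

5/2

Outcomes with S + T = 5: (1,4), (2,3), (3,2), (4,1), each with probability 1/20.
E[S | S + T = 5] = (1 + 2 + 3 + 4) / 4 = 5/2.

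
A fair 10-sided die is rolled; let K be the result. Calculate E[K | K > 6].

17/2

Given K > 6, K is equally likely to be any of {7, 8, 9, 10}.
E[K | K > 6] = (7 + 8 + 9 + 10) / 4 = 17/2.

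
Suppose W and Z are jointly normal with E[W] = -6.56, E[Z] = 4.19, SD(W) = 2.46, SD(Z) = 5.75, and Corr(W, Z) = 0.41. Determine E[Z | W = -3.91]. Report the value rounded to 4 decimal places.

E[Z | W=x] = μ_Z + ρ(σ_Z/σ_W)(x − μ_W) for jointly normal variables.
E[Z | W=-3.91] = 4.19 + (0.41)·(5.75/2.46)·(-3.91 − (-6.56)) = 4.19 + (0.95833)·(2.65) = 6.7296.

6.7296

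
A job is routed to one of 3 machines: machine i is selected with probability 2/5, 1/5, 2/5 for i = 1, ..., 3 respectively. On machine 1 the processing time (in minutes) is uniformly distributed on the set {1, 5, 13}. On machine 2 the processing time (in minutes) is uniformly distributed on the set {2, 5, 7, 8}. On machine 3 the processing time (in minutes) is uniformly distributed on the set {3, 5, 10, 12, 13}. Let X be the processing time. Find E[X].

E[X | machine 1] = (1+5+13)/3 = 19/3.
E[X | machine 2] = (2+5+7+8)/4 = 11/2.
E[X | machine 3] = (3+5+10+12+13)/5 = 43/5.
By the law of total expectation,
E[X] = (2/5)·(19/3) + (1/5)·(11/2) + (2/5)·(43/5) = 1061/150.

1061/150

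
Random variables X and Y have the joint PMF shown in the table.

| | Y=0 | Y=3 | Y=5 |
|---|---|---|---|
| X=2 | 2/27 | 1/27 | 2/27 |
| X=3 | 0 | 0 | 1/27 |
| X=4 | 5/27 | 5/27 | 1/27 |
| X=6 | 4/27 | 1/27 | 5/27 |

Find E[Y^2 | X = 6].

67/5

P(X = 6) = 10/27.
Σ Y^2·P over the event = 0·(4/27) + 9·(1/27) + 25·(5/27) = 134/27.
E[Y^2 | X = 6] = (134/27) / (10/27) = 67/5.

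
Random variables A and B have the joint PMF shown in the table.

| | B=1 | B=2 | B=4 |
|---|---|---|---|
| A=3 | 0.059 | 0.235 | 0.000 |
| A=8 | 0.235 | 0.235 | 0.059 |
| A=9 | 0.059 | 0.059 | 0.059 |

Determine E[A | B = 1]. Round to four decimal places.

P(B = 1) = 0.353.
Σ A·P over the event = 3·(0.059) + 8·(0.235) + 9·(0.059) = 2.588.
E[A | B = 1] = (2.588) / (0.353) = 7.3314.

7.3314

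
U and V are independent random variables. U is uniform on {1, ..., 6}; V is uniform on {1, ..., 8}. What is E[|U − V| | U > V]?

P(U > V) = 5/16.
Summing |U−V|·P(x,y) over outcomes with U > V gives 35/48.
E[|U − V| | U > V] = (35/48) / (5/16) = 7/3.

7/3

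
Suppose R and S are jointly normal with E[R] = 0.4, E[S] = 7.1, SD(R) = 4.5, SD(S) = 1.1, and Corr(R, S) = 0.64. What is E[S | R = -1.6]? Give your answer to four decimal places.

E[S | R=x] = μ_S + ρ(σ_S/σ_R)(x − μ_R) for jointly normal variables.
E[S | R=-1.6] = 7.1 + (0.64)·(1.1/4.5)·(-1.6 − (0.4)) = 7.1 + (0.15644)·(-2) = 6.7871.

6.7871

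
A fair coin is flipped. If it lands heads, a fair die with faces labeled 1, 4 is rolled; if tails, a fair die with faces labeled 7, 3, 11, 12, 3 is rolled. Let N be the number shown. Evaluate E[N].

E[N | heads] = (1+4)/2 = 5/2.
E[N | tails] = (7+3+11+12+3)/5 = 36/5.
E[N] = (1/2)·(5/2) + (1/2)·(36/5) = 97/20.

97/20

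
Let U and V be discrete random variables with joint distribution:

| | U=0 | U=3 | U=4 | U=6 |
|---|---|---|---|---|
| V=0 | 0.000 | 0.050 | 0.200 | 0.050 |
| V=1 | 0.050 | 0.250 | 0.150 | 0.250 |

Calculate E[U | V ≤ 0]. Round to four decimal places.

4.1667

P(V ≤ 0) = 0.300.
Σ U·P over the event = 3·(0.050) + 4·(0.200) + 6·(0.050) = 1.250.
E[U | V ≤ 0] = (1.250) / (0.300) = 4.1667.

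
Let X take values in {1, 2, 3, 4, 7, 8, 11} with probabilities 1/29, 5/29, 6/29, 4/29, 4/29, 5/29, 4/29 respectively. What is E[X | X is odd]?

P(X is odd) = 15/29.
Σ over the event: 1·1/29 + 3·6/29 + 7·4/29 + 11·4/29 = 91/29.
E[X | X is odd] = (91/29) / (15/29) = 91/15.

91/15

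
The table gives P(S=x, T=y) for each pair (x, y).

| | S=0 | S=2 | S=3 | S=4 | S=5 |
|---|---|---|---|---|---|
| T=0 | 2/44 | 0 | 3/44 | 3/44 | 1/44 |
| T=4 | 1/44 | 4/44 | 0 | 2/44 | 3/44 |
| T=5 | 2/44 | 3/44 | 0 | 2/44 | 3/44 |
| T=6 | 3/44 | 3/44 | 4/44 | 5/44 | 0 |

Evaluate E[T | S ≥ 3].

99/26

P(S ≥ 3) = 13/22.
Summing T·P(S=x,T=y) over the conditioning event gives 9/4.
E[T | S ≥ 3] = (9/4) / (13/22) = 99/26.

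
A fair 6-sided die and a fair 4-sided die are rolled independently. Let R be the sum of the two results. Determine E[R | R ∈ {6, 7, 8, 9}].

P(R ∈ {6, 7, 8, 9}) = 13/24.
Σ over the event: 6·1/6 + 7·1/6 + 8·1/8 + 9·1/12 = 47/12.
E[R | R ∈ {6, 7, 8, 9}] = (47/12) / (13/24) = 94/13.

94/13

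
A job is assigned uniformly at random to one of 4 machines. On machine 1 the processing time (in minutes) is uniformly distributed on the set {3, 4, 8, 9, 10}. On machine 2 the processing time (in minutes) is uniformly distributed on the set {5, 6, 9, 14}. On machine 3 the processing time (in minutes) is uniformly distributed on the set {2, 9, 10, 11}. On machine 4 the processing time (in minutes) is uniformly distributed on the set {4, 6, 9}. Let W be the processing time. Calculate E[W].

E[W | machine 1] = (3+4+8+9+10)/5 = 34/5.
E[W | machine 2] = (5+6+9+14)/4 = 17/2.
E[W | machine 3] = (2+9+10+11)/4 = 8.
E[W | machine 4] = (4+6+9)/3 = 19/3.
E[W] = (1/4)·(34/5) + (1/4)·(17/2) + (1/4)·(8) + (1/4)·(19/3) = 889/120.

889/120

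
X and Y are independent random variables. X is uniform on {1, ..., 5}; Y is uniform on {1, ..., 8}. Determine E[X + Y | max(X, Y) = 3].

24/5

P(max(X, Y) = 3) = 1/8.
Summing (X+Y)·P(x,y) over outcomes with max(X, Y) = 3 gives 3/5.
E[X + Y | max(X, Y) = 3] = (3/5) / (1/8) = 24/5.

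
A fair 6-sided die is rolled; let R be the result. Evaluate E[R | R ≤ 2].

Given R ≤ 2, R is equally likely to be any of {1, 2}.
E[R | R ≤ 2] = (1 + 2) / 2 = 3/2.

3/2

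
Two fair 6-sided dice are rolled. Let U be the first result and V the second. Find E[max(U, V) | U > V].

14/3

P(U > V) = 5/12.
Summing max(U,V)·P(x,y) over outcomes with U > V gives 35/18.
E[max(U, V) | U > V] = (35/18) / (5/12) = 14/3.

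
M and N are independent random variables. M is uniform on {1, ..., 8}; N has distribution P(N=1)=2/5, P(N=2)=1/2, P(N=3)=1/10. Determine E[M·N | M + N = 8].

103/10

P(M + N = 8) = 1/8.
Summing MN·P(x,y) over outcomes with M + N = 8 gives 103/80.
E[M·N | M + N = 8] = (103/80) / (1/8) = 103/10.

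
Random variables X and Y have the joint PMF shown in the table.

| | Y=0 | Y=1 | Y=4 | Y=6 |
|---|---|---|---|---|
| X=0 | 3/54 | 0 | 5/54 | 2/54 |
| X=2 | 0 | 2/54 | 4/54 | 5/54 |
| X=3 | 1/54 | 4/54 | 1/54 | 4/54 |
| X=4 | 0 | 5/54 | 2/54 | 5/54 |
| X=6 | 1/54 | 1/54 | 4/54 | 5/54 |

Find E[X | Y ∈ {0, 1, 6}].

123/38

P(Y ∈ {0, 1, 6}) = 19/27.
Summing X·P(X=x,Y=y) over the conditioning event gives 41/18.
E[X | Y ∈ {0, 1, 6}] = (41/18) / (19/27) = 123/38.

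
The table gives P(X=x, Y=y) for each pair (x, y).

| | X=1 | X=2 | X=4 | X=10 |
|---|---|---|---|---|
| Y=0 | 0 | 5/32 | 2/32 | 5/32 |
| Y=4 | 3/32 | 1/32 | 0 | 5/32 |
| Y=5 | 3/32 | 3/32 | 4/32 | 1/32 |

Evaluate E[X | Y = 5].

P(Y = 5) = 11/32.
Σ X·P over the event = 1·(3/32) + 2·(3/32) + 4·(4/32) + 10·(1/32) = 35/32.
E[X | Y = 5] = (35/32) / (11/32) = 35/11.

35/11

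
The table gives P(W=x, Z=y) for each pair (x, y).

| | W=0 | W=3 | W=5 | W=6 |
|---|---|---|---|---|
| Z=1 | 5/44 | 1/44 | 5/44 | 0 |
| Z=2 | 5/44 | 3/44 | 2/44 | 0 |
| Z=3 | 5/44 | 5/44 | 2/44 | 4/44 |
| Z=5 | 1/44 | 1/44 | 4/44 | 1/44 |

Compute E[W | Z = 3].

P(Z = 3) = 4/11.
Σ W·P over the event = 0·(5/44) + 3·(5/44) + 5·(2/44) + 6·(4/44) = 49/44.
E[W | Z = 3] = (49/44) / (4/11) = 49/16.

49/16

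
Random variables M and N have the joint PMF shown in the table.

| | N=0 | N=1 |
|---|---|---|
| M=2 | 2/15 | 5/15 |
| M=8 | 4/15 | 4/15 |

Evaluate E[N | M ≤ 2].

5/7

P(M ≤ 2) = 7/15.
Σ N·P over the event = 0·(2/15) + 1·(5/15) = 1/3.
E[N | M ≤ 2] = (1/3) / (7/15) = 5/7.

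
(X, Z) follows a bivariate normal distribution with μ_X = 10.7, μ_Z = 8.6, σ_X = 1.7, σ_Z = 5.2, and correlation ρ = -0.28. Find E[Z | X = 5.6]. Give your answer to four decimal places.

E[Z | X=x] = μ_Z + ρ(σ_Z/σ_X)(x − μ_X) for jointly normal variables.
E[Z | X=5.6] = 8.6 + (-0.28)·(5.2/1.7)·(5.6 − (10.7)) = 8.6 + (-0.85647)·(-5.1) = 12.9680.

12.9680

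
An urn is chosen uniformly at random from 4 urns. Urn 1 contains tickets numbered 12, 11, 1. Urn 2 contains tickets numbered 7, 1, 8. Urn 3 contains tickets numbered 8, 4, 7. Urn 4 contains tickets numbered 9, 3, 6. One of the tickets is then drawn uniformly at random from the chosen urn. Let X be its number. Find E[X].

77/12

E[X | urn 1] = (12+11+1)/3 = 8.
E[X | urn 2] = (7+1+8)/3 = 16/3.
E[X | urn 3] = (8+4+7)/3 = 19/3.
E[X | urn 4] = (9+3+6)/3 = 6.
By the law of total expectation,
E[X] = (1/4)·(8) + (1/4)·(16/3) + (1/4)·(19/3) + (1/4)·(6) = 77/12.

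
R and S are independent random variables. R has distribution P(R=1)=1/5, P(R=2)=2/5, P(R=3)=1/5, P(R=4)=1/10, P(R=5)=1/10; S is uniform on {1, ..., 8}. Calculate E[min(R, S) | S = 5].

5/2

P(S = 5) = 1/8.
Summing min(R,S)·P(x,y) over outcomes with S = 5 gives 5/16.
E[min(R, S) | S = 5] = (5/16) / (1/8) = 5/2.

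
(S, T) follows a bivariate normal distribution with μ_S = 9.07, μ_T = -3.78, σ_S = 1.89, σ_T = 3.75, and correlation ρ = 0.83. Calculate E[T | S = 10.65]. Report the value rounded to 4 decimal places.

For a bivariate normal, E[T | S=x] = μ_T + ρ·(σ_T/σ_S)·(x − μ_S).
E[T | S=10.65] = -3.78 + (0.83)·(3.75/1.89)·(10.65 − (9.07)) = -3.78 + (1.64683)·(1.58) = -1.1780.

-1.1780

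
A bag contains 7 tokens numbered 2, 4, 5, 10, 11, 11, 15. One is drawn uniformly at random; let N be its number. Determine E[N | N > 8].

47/4

P(N > 8) = 4/7.
Σ over the event: 10·1/7 + 11·2/7 + 15·1/7 = 47/7.
E[N | N > 8] = (47/7) / (4/7) = 47/4.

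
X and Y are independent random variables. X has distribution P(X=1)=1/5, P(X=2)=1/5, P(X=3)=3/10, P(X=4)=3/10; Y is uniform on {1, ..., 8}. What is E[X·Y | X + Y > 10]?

28

P(X + Y > 10) = 9/80.
Summing XY·P(x,y) over outcomes with X + Y > 10 gives 63/20.
E[X·Y | X + Y > 10] = (63/20) / (9/80) = 28.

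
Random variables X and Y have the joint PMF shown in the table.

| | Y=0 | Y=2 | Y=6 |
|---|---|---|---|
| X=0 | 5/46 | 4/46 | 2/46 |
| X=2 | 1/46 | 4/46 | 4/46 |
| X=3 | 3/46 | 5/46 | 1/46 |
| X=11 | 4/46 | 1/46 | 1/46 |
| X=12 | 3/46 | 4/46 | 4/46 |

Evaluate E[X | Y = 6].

35/6

P(Y = 6) = 6/23.
Summing X·P(X=x,Y=y) over the conditioning event gives 35/23.
E[X | Y = 6] = (35/23) / (6/23) = 35/6.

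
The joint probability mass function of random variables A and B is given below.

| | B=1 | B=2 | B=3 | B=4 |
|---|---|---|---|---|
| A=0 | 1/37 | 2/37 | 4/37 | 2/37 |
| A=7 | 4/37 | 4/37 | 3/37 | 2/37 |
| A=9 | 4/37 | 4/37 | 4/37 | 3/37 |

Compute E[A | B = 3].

57/11

P(B = 3) = 11/37.
Summing A·P(A=x,B=y) over the conditioning event gives 57/37.
E[A | B = 3] = (57/37) / (11/37) = 57/11.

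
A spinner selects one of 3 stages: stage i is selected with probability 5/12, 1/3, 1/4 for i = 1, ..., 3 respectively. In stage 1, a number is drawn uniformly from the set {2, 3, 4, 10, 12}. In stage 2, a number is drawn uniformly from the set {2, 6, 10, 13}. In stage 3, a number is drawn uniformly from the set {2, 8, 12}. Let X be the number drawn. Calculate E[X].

7

E[X | stage 1] = (2+3+4+10+12)/5 = 31/5.
E[X | stage 2] = (2+6+10+13)/4 = 31/4.
E[X | stage 3] = (2+8+12)/3 = 22/3.
By the law of total expectation,
E[X] = (5/12)·(31/5) + (1/3)·(31/4) + (1/4)·(22/3) = 7.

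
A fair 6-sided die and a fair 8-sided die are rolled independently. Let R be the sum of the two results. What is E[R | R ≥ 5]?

P(R ≥ 5) = 7/8.
E[R | R ≥ 5] = (91/12) / (7/8) = 26/3.

26/3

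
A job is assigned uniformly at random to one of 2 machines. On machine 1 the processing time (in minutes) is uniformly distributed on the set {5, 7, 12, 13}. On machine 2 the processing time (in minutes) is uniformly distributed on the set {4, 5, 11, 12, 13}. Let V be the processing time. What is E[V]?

73/8

E[V | machine 1] = (5+7+12+13)/4 = 37/4.
E[V | machine 2] = (4+5+11+12+13)/5 = 9.
E[V] = (1/2)·(37/4) + (1/2)·(9) = 73/8.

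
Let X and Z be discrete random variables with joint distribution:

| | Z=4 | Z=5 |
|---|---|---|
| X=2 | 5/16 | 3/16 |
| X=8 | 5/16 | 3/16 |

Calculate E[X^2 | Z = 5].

34

P(Z = 5) = 3/8.
Σ X^2·P over the event = 4·(3/16) + 64·(3/16) = 51/4.
E[X^2 | Z = 5] = (51/4) / (3/8) = 34.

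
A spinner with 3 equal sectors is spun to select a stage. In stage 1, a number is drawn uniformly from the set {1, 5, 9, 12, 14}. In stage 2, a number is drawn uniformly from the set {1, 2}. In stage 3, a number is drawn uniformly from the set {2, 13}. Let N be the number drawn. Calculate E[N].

E[N | stage 1] = (1+5+9+12+14)/5 = 41/5.
E[N | stage 2] = (1+2)/2 = 3/2.
E[N | stage 3] = (2+13)/2 = 15/2.
By the law of total expectation,
E[N] = (1/3)·(41/5) + (1/3)·(3/2) + (1/3)·(15/2) = 86/15.

86/15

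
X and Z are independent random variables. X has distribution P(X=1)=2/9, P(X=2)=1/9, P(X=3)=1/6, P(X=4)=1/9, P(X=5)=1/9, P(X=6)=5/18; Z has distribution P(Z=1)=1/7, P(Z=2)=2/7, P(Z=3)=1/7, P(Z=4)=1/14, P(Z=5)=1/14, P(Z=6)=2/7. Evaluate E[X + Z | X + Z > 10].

P(X + Z > 10) = 11/84.
Summing (X+Z)·P(x,y) over outcomes with X + Z > 10 gives 383/252.
E[X + Z | X + Z > 10] = (383/252) / (11/84) = 383/33.

383/33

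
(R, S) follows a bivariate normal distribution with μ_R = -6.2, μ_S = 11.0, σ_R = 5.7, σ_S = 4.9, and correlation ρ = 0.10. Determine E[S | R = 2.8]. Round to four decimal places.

11.7737

For a bivariate normal, E[S | R=x] = μ_S + ρ·(σ_S/σ_R)·(x − μ_R).
E[S | R=2.8] = 11.0 + (0.10)·(4.9/5.7)·(2.8 − (-6.2)) = 11.0 + (0.085965)·(9) = 11.7737.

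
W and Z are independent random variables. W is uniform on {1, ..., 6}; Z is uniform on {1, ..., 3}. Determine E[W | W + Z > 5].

Outcomes with W + Z > 5: (3,3), (4,2), (4,3), (5,1), (5,2), (5,3), (6,1), (6,2), (6,3), each with probability 1/18.
E[W | W + Z > 5] = (3 + 4 + 4 + 5 + 5 + 5 + 6 + 6 + 6) / 9 = 44/9.

44/9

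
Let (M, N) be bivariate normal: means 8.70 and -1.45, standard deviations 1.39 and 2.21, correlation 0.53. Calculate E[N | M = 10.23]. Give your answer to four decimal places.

-0.1607

For a bivariate normal, E[N | M=x] = μ_N + ρ·(σ_N/σ_M)·(x − μ_M).
E[N | M=10.23] = -1.45 + (0.53)·(2.21/1.39)·(10.23 − (8.70)) = -1.45 + (0.84266)·(1.53) = -0.1607.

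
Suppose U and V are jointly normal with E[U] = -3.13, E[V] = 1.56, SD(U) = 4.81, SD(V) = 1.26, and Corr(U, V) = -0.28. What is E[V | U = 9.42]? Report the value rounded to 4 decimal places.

0.6395

The regression of V on U has slope ρ·σ_V/σ_U and passes through (μ_U, μ_V).
E[V | U=9.42] = 1.56 + (-0.28)·(1.26/4.81)·(9.42 − (-3.13)) = 1.56 + (-0.073347)·(12.55) = 0.6395.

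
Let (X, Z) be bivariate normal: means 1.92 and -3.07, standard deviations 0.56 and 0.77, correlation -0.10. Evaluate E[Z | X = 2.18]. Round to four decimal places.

-3.1058

For a bivariate normal, E[Z | X=x] = μ_Z + ρ·(σ_Z/σ_X)·(x − μ_X).
E[Z | X=2.18] = -3.07 + (-0.10)·(0.77/0.56)·(2.18 − (1.92)) = -3.07 + (-0.1375)·(0.26) = -3.1058.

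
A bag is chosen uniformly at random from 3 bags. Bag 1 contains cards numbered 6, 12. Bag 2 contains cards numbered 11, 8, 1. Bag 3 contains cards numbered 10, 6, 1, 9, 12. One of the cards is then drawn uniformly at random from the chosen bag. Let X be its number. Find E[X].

E[X | bag 1] = (6+12)/2 = 9.
E[X | bag 2] = (11+8+1)/3 = 20/3.
E[X | bag 3] = (10+6+1+9+12)/5 = 38/5.
By the law of total expectation,
E[X] = (1/3)·(9) + (1/3)·(20/3) + (1/3)·(38/5) = 349/45.

349/45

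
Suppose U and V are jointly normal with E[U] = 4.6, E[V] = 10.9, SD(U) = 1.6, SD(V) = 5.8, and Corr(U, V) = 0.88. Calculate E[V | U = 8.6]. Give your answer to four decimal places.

The regression of V on U has slope ρ·σ_V/σ_U and passes through (μ_U, μ_V).
E[V | U=8.6] = 10.9 + (0.88)·(5.8/1.6)·(8.6 − (4.6)) = 10.9 + (3.19)·(4) = 23.6600.

23.6600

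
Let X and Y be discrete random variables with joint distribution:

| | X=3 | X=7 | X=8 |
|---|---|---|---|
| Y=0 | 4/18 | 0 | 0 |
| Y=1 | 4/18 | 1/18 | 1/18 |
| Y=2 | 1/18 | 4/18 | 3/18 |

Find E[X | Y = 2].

P(Y = 2) = 4/9.
Σ X·P over the event = 3·(1/18) + 7·(4/18) + 8·(3/18) = 55/18.
E[X | Y = 2] = (55/18) / (4/9) = 55/8.

55/8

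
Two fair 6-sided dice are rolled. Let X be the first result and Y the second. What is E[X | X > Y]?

14/3

P(X > Y) = 5/12.
Summing X·P(x,y) over outcomes with X > Y gives 35/18.
E[X | X > Y] = (35/18) / (5/12) = 14/3.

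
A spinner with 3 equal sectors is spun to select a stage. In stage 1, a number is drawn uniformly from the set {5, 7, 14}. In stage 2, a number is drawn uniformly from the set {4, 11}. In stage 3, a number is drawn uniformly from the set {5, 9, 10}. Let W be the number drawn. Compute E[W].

145/18

E[W | stage 1] = (5+7+14)/3 = 26/3.
E[W | stage 2] = (4+11)/2 = 15/2.
E[W | stage 3] = (5+9+10)/3 = 8.
E[W] = (1/3)·(26/3) + (1/3)·(15/2) + (1/3)·(8) = 145/18.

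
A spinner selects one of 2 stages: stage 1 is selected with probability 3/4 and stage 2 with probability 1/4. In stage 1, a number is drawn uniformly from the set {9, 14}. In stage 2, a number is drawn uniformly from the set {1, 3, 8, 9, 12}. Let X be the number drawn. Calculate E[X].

411/40

E[X | stage 1] = (9+14)/2 = 23/2.
E[X | stage 2] = (1+3+8+9+12)/5 = 33/5.
By the law of total expectation,
E[X] = (3/4)·(23/2) + (1/4)·(33/5) = 411/40.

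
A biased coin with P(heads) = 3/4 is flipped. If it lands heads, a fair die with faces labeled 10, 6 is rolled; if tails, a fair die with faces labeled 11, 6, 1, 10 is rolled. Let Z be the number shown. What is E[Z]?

E[Z | heads] = (10+6)/2 = 8.
E[Z | tails] = (11+6+1+10)/4 = 7.
E[Z] = (3/4)·(8) + (1/4)·(7) = 31/4.

31/4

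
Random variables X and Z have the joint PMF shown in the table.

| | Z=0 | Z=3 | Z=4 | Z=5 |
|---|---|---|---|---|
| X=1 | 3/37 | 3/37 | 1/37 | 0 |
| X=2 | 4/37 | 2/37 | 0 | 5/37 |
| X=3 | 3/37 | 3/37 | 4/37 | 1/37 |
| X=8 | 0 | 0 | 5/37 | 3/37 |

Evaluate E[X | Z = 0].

P(Z = 0) = 10/37.
Summing X·P(X=x,Z=y) over the conditioning event gives 20/37.
E[X | Z = 0] = (20/37) / (10/37) = 2.

2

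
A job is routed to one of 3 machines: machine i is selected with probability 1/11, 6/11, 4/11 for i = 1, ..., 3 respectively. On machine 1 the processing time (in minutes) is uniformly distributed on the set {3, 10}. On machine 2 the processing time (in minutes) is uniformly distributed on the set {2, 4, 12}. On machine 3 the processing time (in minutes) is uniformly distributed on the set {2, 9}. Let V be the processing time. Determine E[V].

E[V | machine 1] = (3+10)/2 = 13/2.
E[V | machine 2] = (2+4+12)/3 = 6.
E[V | machine 3] = (2+9)/2 = 11/2.
By the law of total expectation,
E[V] = (1/11)·(13/2) + (6/11)·(6) + (4/11)·(11/2) = 129/22.

129/22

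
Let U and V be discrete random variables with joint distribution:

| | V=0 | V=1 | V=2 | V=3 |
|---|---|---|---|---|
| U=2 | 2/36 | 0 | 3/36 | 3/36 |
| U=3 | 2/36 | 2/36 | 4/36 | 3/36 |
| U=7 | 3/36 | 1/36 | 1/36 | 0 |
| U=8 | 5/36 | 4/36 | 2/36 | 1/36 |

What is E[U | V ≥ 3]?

P(V ≥ 3) = 7/36.
Σ U·P over the event = 2·(3/36) + 3·(3/36) + 8·(1/36) = 23/36.
E[U | V ≥ 3] = (23/36) / (7/36) = 23/7.

23/7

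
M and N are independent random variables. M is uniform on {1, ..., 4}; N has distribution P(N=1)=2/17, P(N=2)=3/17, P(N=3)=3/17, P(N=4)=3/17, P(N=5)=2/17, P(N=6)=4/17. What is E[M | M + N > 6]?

P(M + N > 6) = 31/68.
Summing M·P(x,y) over outcomes with M + N > 6 gives 91/68.
E[M | M + N > 6] = (91/68) / (31/68) = 91/31.

91/31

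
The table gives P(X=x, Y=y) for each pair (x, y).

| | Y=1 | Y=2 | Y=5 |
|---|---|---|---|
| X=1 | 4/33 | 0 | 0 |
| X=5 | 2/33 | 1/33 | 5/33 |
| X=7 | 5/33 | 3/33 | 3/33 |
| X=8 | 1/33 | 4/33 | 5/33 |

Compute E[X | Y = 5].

86/13

P(Y = 5) = 13/33.
Σ X·P over the event = 5·(5/33) + 7·(3/33) + 8·(5/33) = 86/33.
E[X | Y = 5] = (86/33) / (13/33) = 86/13.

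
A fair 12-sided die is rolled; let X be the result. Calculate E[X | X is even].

7

Given X is even, X is equally likely to be any of {2, 4, 6, 8, 10, 12}.
E[X | X is even] = (2 + 4 + 6 + 8 + 10 + 12) / 6 = 7.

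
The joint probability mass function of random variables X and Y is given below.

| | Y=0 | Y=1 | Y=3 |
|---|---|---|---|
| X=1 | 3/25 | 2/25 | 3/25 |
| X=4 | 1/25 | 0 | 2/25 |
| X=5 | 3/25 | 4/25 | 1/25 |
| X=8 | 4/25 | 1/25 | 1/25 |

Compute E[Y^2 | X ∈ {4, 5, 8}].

P(X ∈ {4, 5, 8}) = 17/25.
Σ Y^2·P over the event = 0·(1/25) + 9·(2/25) + 0·(3/25) + 1·(4/25) + 9·(1/25) + 0·(4/25) + 1·(1/25) + 9·(1/25) = 41/25.
E[Y^2 | X ∈ {4, 5, 8}] = (41/25) / (17/25) = 41/17.

41/17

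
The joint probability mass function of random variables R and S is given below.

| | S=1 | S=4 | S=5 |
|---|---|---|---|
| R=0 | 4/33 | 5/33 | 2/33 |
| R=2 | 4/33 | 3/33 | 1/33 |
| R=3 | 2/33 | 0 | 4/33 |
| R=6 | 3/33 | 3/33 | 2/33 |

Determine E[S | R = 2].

P(R = 2) = 8/33.
Σ S·P over the event = 1·(4/33) + 4·(3/33) + 5·(1/33) = 7/11.
E[S | R = 2] = (7/11) / (8/33) = 21/8.

21/8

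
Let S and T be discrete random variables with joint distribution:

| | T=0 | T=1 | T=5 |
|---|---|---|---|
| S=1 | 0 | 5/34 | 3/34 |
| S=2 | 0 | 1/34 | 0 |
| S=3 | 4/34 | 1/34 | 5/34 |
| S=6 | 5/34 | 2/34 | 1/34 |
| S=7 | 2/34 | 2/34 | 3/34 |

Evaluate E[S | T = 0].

P(T = 0) = 11/34.
Σ S·P over the event = 3·(4/34) + 6·(5/34) + 7·(2/34) = 28/17.
E[S | T = 0] = (28/17) / (11/34) = 56/11.

56/11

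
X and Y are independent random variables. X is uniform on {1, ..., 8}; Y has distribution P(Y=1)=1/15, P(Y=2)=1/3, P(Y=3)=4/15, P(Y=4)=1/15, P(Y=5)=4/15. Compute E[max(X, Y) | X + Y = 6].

P(X + Y = 6) = 1/8.
Summing max(X,Y)·P(x,y) over outcomes with X + Y = 6 gives 61/120.
E[max(X, Y) | X + Y = 6] = (61/120) / (1/8) = 61/15.

61/15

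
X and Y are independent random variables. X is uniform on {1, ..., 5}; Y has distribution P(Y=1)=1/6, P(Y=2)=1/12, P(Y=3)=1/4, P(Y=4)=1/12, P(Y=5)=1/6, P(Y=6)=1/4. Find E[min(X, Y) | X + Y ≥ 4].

139/55

P(X + Y ≥ 4) = 11/12.
Summing min(X,Y)·P(x,y) over outcomes with X + Y ≥ 4 gives 139/60.
E[min(X, Y) | X + Y ≥ 4] = (139/60) / (11/12) = 139/55.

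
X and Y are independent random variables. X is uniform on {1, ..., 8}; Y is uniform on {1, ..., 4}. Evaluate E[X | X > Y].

62/11

P(X > Y) = 11/16.
Summing X·P(x,y) over outcomes with X > Y gives 31/8.
E[X | X > Y] = (31/8) / (11/16) = 62/11.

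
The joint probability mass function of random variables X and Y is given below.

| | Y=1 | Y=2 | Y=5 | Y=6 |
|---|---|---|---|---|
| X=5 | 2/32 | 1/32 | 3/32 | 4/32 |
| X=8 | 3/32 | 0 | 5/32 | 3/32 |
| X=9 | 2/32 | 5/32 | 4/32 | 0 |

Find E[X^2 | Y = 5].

P(Y = 5) = 3/8.
Σ X^2·P over the event = 25·(3/32) + 64·(5/32) + 81·(4/32) = 719/32.
E[X^2 | Y = 5] = (719/32) / (3/8) = 719/12.

719/12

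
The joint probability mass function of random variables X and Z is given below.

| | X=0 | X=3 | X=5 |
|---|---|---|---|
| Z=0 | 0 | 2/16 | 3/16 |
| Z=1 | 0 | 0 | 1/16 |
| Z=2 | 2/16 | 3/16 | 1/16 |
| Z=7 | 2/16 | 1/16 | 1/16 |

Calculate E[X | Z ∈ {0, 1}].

P(Z ∈ {0, 1}) = 3/8.
Summing X·P(X=x,Z=y) over the conditioning event gives 13/8.
E[X | Z ∈ {0, 1}] = (13/8) / (3/8) = 13/3.

13/3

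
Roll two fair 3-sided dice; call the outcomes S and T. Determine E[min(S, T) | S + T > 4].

7/3

Outcomes with S + T > 4: (2,3), (3,2), (3,3), each with probability 1/9.
E[min(S, T) | S + T > 4] = (2 + 2 + 3) / 3 = 7/3.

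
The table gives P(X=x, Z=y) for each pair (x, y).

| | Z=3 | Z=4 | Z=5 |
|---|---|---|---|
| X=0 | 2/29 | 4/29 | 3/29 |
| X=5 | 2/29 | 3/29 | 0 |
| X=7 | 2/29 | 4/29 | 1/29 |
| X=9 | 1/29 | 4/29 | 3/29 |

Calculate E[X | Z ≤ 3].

33/7

P(Z ≤ 3) = 7/29.
Σ X·P over the event = 0·(2/29) + 5·(2/29) + 7·(2/29) + 9·(1/29) = 33/29.
E[X | Z ≤ 3] = (33/29) / (7/29) = 33/7.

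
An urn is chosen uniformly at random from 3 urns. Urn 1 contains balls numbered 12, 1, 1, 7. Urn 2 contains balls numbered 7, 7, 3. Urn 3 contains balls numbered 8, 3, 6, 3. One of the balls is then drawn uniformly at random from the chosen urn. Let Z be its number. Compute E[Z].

E[Z | urn 1] = (12+1+1+7)/4 = 21/4.
E[Z | urn 2] = (7+7+3)/3 = 17/3.
E[Z | urn 3] = (8+3+6+3)/4 = 5.
By the law of total expectation,
E[Z] = (1/3)·(21/4) + (1/3)·(17/3) + (1/3)·(5) = 191/36.

191/36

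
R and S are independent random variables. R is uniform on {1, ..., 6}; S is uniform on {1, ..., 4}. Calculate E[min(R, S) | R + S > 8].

P(R + S > 8) = 1/8.
Summing min(R,S)·P(x,y) over outcomes with R + S > 8 gives 11/24.
E[min(R, S) | R + S > 8] = (11/24) / (1/8) = 11/3.

11/3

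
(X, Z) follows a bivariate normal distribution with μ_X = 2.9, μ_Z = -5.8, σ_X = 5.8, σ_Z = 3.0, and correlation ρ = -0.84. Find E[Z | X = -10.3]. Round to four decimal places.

For a bivariate normal, E[Z | X=x] = μ_Z + ρ·(σ_Z/σ_X)·(x − μ_X).
E[Z | X=-10.3] = -5.8 + (-0.84)·(3.0/5.8)·(-10.3 − (2.9)) = -5.8 + (-0.434483)·(-13.2) = -0.0648.

-0.0648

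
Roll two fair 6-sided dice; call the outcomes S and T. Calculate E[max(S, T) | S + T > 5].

P(S + T > 5) = 13/18.
Summing max(S,T)·P(x,y) over outcomes with S + T > 5 gives 67/18.
E[max(S, T) | S + T > 5] = (67/18) / (13/18) = 67/13.

67/13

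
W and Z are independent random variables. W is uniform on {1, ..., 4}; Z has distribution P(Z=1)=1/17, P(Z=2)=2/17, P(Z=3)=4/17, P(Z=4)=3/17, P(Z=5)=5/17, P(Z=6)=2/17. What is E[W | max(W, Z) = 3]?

11/5

P(max(W, Z) = 3) = 15/68.
Summing W·P(x,y) over outcomes with max(W, Z) = 3 gives 33/68.
E[W | max(W, Z) = 3] = (33/68) / (15/68) = 11/5.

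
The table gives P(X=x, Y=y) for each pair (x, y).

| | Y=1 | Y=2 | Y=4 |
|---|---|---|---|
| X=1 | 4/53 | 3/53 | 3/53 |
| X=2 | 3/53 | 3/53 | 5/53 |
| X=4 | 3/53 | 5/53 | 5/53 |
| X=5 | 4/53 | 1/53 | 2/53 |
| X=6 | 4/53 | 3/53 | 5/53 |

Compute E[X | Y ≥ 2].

P(Y ≥ 2) = 35/53.
Summing X·P(X=x,Y=y) over the conditioning event gives 125/53.
E[X | Y ≥ 2] = (125/53) / (35/53) = 25/7.

25/7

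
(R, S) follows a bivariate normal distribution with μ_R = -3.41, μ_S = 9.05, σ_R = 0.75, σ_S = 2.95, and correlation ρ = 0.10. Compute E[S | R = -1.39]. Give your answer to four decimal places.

The regression of S on R has slope ρ·σ_S/σ_R and passes through (μ_R, μ_S).
E[S | R=-1.39] = 9.05 + (0.10)·(2.95/0.75)·(-1.39 − (-3.41)) = 9.05 + (0.39333)·(2.02) = 9.8445.

9.8445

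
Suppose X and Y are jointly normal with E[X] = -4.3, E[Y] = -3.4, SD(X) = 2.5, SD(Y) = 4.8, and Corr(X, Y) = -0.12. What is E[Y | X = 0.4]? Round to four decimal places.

-4.4829

The regression of Y on X has slope ρ·σ_Y/σ_X and passes through (μ_X, μ_Y).
E[Y | X=0.4] = -3.4 + (-0.12)·(4.8/2.5)·(0.4 − (-4.3)) = -3.4 + (-0.2304)·(4.7) = -4.4829.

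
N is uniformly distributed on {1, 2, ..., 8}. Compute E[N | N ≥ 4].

Given N ≥ 4, N is equally likely to be any of {4, 5, 6, 7, 8}.
E[N | N ≥ 4] = (4 + 5 + 6 + 7 + 8) / 5 = 6.

6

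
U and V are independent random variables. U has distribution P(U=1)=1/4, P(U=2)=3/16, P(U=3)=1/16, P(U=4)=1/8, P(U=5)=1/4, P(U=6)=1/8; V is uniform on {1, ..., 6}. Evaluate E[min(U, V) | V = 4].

P(V = 4) = 1/6.
Summing min(U,V)·P(x,y) over outcomes with V = 4 gives 15/32.
E[min(U, V) | V = 4] = (15/32) / (1/6) = 45/16.

45/16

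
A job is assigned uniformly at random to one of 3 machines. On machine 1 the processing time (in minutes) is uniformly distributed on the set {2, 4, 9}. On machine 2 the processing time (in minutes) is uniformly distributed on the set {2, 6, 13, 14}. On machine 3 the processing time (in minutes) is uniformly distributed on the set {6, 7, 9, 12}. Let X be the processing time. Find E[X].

E[X | machine 1] = (2+4+9)/3 = 5.
E[X | machine 2] = (2+6+13+14)/4 = 35/4.
E[X | machine 3] = (6+7+9+12)/4 = 17/2.
By the law of total expectation,
E[X] = (1/3)·(5) + (1/3)·(35/4) + (1/3)·(17/2) = 89/12.

89/12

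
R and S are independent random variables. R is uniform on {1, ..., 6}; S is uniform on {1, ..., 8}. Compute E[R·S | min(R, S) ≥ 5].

143/4

Outcomes with min(R, S) ≥ 5: (5,5), (5,6), (5,7), (5,8), (6,5), (6,6), (6,7), (6,8), each with probability 1/48.
E[R·S | min(R, S) ≥ 5] = (25 + 30 + 35 + 40 + 30 + 36 + 42 + 48) / 8 = 143/4.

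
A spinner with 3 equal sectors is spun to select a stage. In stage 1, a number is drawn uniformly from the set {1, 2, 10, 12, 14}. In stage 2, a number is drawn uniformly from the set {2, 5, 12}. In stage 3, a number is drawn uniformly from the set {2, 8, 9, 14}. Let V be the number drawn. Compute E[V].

1343/180

E[V | stage 1] = (1+2+10+12+14)/5 = 39/5.
E[V | stage 2] = (2+5+12)/3 = 19/3.
E[V | stage 3] = (2+8+9+14)/4 = 33/4.
E[V] = (1/3)·(39/5) + (1/3)·(19/3) + (1/3)·(33/4) = 1343/180.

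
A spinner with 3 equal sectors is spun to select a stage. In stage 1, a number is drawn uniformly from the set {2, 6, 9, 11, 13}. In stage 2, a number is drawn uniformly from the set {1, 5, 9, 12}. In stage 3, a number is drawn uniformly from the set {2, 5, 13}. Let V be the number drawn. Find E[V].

E[V | stage 1] = (2+6+9+11+13)/5 = 41/5.
E[V | stage 2] = (1+5+9+12)/4 = 27/4.
E[V | stage 3] = (2+5+13)/3 = 20/3.
E[V] = (1/3)·(41/5) + (1/3)·(27/4) + (1/3)·(20/3) = 1297/180.

1297/180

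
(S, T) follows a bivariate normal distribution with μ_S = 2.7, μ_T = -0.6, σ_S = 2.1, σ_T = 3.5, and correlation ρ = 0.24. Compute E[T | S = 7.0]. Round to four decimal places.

1.1200

The regression of T on S has slope ρ·σ_T/σ_S and passes through (μ_S, μ_T).
E[T | S=7.0] = -0.6 + (0.24)·(3.5/2.1)·(7.0 − (2.7)) = -0.6 + (0.4)·(4.3) = 1.1200.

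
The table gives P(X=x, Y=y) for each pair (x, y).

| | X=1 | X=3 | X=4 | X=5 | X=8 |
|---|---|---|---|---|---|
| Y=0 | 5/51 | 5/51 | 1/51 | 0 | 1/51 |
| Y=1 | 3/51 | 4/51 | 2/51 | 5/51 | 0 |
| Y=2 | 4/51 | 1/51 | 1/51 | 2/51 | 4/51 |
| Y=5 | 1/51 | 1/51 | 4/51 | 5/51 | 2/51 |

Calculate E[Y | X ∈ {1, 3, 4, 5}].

P(X ∈ {1, 3, 4, 5}) = 44/51.
Summing Y·P(X=x,Y=y) over the conditioning event gives 5/3.
E[Y | X ∈ {1, 3, 4, 5}] = (5/3) / (44/51) = 85/44.

85/44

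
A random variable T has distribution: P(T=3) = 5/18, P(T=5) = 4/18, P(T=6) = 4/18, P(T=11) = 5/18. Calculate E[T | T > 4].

P(T > 4) = 13/18.
Σ over the event: 5·2/9 + 6·2/9 + 11·5/18 = 11/2.
E[T | T > 4] = (11/2) / (13/18) = 99/13.

99/13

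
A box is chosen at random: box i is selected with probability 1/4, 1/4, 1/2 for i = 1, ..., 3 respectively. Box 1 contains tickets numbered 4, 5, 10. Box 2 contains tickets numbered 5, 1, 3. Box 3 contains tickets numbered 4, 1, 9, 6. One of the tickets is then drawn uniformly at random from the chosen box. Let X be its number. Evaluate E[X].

E[X | box 1] = (4+5+10)/3 = 19/3.
E[X | box 2] = (5+1+3)/3 = 3.
E[X | box 3] = (4+1+9+6)/4 = 5.
By the law of total expectation,
E[X] = (1/4)·(19/3) + (1/4)·(3) + (1/2)·(5) = 29/6.

29/6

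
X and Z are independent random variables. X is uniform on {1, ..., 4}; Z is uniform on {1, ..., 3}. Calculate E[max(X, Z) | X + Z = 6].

Outcomes with X + Z = 6: (3,3), (4,2), each with probability 1/12.
E[max(X, Z) | X + Z = 6] = (3 + 4) / 2 = 7/2.

7/2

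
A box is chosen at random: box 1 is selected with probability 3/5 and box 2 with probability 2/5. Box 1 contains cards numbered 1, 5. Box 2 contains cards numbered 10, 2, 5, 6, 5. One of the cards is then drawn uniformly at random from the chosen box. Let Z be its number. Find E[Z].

E[Z | box 1] = (1+5)/2 = 3.
E[Z | box 2] = (10+2+5+6+5)/5 = 28/5.
By the law of total expectation,
E[Z] = (3/5)·(3) + (2/5)·(28/5) = 101/25.

101/25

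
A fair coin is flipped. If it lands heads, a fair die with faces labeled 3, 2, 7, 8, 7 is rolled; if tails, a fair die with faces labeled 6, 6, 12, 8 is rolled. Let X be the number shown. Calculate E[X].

E[X | heads] = (3+2+7+8+7)/5 = 27/5.
E[X | tails] = (6+6+12+8)/4 = 8.
By the law of total expectation,
E[X] = (1/2)·(27/5) + (1/2)·(8) = 67/10.

67/10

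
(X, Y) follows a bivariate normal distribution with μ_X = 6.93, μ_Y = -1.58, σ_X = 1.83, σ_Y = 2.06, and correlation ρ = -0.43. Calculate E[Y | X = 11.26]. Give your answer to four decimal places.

The regression of Y on X has slope ρ·σ_Y/σ_X and passes through (μ_X, μ_Y).
E[Y | X=11.26] = -1.58 + (-0.43)·(2.06/1.83)·(11.26 − (6.93)) = -1.58 + (-0.48404)·(4.33) = -3.6759.

-3.6759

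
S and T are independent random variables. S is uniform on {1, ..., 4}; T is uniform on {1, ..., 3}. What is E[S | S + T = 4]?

2

P(S + T = 4) = 1/4.
Summing S·P(x,y) over outcomes with S + T = 4 gives 1/2.
E[S | S + T = 4] = (1/2) / (1/4) = 2.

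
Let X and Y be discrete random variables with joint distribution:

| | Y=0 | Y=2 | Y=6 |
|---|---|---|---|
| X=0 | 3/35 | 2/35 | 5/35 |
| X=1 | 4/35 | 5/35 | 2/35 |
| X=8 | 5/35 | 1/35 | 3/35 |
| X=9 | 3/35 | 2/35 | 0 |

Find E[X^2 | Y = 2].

231/10

P(Y = 2) = 2/7.
Σ X^2·P over the event = 0·(2/35) + 1·(5/35) + 64·(1/35) + 81·(2/35) = 33/5.
E[X^2 | Y = 2] = (33/5) / (2/7) = 231/10.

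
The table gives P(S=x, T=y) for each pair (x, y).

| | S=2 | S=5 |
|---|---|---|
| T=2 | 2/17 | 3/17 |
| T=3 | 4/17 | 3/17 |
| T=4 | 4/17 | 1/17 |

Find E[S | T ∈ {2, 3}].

P(T ∈ {2, 3}) = 12/17.
Σ S·P over the event = 2·(2/17) + 2·(4/17) + 5·(3/17) + 5·(3/17) = 42/17.
E[S | T ∈ {2, 3}] = (42/17) / (12/17) = 7/2.

7/2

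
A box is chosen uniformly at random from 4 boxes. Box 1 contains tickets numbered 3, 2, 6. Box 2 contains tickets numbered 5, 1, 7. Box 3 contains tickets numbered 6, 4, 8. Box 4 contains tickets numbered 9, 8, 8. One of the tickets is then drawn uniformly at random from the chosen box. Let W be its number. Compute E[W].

E[W | box 1] = (3+2+6)/3 = 11/3.
E[W | box 2] = (5+1+7)/3 = 13/3.
E[W | box 3] = (6+4+8)/3 = 6.
E[W | box 4] = (9+8+8)/3 = 25/3.
By the law of total expectation,
E[W] = (1/4)·(11/3) + (1/4)·(13/3) + (1/4)·(6) + (1/4)·(25/3) = 67/12.

67/12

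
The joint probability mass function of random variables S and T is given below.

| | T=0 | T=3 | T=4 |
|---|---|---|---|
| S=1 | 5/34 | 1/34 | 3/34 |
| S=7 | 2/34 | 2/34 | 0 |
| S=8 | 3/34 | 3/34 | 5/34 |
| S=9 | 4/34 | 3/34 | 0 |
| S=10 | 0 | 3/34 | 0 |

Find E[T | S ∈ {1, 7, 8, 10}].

P(S ∈ {1, 7, 8, 10}) = 27/34.
Summing T·P(S=x,T=y) over the conditioning event gives 59/34.
E[T | S ∈ {1, 7, 8, 10}] = (59/34) / (27/34) = 59/27.

59/27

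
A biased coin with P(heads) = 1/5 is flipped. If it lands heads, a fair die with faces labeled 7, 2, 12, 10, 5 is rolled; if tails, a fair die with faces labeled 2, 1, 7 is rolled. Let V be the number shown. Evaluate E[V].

308/75

E[V | heads] = (7+2+12+10+5)/5 = 36/5.
E[V | tails] = (2+1+7)/3 = 10/3.
By the law of total expectation,
E[V] = (1/5)·(36/5) + (4/5)·(10/3) = 308/75.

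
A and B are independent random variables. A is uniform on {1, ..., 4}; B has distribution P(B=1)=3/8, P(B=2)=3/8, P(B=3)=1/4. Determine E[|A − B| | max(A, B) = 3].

P(max(A, B) = 3) = 3/8.
Summing |A−B|·P(x,y) over outcomes with max(A, B) = 3 gives 15/32.
E[|A − B| | max(A, B) = 3] = (15/32) / (3/8) = 5/4.

5/4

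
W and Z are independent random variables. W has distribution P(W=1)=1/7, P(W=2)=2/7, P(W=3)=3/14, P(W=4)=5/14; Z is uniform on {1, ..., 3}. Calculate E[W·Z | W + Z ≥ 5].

189/25

P(W + Z ≥ 5) = 25/42.
Summing WZ·P(x,y) over outcomes with W + Z ≥ 5 gives 9/2.
E[W·Z | W + Z ≥ 5] = (9/2) / (25/42) = 189/25.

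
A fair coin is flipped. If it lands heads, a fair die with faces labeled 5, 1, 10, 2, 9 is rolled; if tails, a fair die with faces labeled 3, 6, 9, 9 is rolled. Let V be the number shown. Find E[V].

E[V | heads] = (5+1+10+2+9)/5 = 27/5.
E[V | tails] = (3+6+9+9)/4 = 27/4.
E[V] = (1/2)·(27/5) + (1/2)·(27/4) = 243/40.

243/40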